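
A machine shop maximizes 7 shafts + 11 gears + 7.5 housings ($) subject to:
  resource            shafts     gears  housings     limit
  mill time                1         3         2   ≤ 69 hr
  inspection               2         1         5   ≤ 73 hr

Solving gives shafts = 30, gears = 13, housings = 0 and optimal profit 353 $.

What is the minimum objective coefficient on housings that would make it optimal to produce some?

At the optimum: mill time uses 69 of 69 (binding); inspection uses 73 of 73 (binding).
From A_Bᵀ y = c: 1·y_mill time + 2·y_inspection = 7; 3·y_mill time + 1·y_inspection = 11.
→ y_mill time = 3 and y_inspection = 2.
housings enters the basis when its profit ≥ yᵀa₃ = 3·2 + 2·5 = 16.

16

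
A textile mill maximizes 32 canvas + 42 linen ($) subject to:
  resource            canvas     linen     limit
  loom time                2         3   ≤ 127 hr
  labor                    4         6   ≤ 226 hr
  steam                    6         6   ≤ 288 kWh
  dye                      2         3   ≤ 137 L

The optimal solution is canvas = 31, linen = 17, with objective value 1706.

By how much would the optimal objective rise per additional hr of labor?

5

Check each constraint at x*: loom time 113/127 (slack 14); labor 226/226 (tight); steam 288/288 (tight); dye 113/137 (slack 24).
Since loom time, dye are not tight, their duals are 0.
From A_Bᵀ y = c: 4·y_labor + 6·y_steam = 32; 6·y_labor + 6·y_steam = 42.
→ y_labor = 5 and y_steam = 2.
Shadow price of labor = 5.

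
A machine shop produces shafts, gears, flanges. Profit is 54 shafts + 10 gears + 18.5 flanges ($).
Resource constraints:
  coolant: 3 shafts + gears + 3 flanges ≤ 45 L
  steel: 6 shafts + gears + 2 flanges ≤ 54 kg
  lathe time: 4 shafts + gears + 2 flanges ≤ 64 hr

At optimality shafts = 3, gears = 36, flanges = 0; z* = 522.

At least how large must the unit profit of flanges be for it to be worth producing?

At the optimum: coolant uses 45 of 45 (binding); steel uses 54 of 54 (binding); lathe time uses 48 of 64 (slack = 16).
Since lathe time is not tight, its dual is 0.
The binding rows give the dual system: 3·y_coolant + 6·y_steel = 54 and 1·y_coolant + 1·y_steel = 10.
→ y_coolant = 2 and y_steel = 8.
flanges enters the basis when its profit ≥ yᵀa₃ = 2·3 + 8·2 = 22.

22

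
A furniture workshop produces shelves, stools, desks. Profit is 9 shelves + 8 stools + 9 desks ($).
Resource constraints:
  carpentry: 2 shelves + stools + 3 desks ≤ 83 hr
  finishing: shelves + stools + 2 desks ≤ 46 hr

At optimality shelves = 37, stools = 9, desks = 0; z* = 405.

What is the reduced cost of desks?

Both carpentry and finishing are binding at x*.
From A_Bᵀ y = c: 2·y_carpentry + 1·y_finishing = 9; 1·y_carpentry + 1·y_finishing = 8.
This yields shadow prices y_carpentry = 1, y_finishing = 7.
Reduced cost of desks: c₃ − yᵀa₃ = 9 − (1·3 + 7·2) = 9 − 17 = -8.

-8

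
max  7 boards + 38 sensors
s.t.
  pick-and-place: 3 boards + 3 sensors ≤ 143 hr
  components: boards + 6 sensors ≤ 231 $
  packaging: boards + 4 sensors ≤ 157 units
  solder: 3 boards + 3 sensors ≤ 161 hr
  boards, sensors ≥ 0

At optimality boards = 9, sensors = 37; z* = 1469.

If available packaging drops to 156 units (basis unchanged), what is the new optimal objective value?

Binding: components and packaging. Non-binding: pick-and-place (5 unused), solder (23 unused).
Slack constraints have shadow price 0 (complementary slackness).
Dual feasibility on the basic columns requires 1·y_components + 1·y_packaging = 7, 6·y_components + 4·y_packaging = 38.
This yields shadow prices y_components = 5, y_packaging = 2.
Δz = y_packaging·Δb = 2 × (-1) = -2, so new z* = 1469 − 2 = 1467.

1467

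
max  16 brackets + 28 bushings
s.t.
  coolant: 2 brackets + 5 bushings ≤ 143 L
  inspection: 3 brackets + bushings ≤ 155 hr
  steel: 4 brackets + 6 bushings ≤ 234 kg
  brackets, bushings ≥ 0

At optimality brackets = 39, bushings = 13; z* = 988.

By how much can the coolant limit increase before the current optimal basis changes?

Binding constraints: coolant, steel. The basis is B = [[2,5],[4,6]] with det -8.
Per unit increase in coolant, x* moves by d = (-0.75, 0.5).
The basis stays optimal until brackets reaches 0; allowable increase = 52 L.

52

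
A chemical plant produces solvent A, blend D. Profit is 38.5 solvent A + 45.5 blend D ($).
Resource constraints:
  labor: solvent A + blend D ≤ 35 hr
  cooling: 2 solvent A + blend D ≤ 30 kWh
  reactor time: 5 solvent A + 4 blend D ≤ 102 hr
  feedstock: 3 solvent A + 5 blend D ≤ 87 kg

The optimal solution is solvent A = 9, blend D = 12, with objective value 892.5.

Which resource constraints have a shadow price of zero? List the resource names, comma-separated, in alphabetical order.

labor, reactor time

labor: 21/35 (slack 14)
cooling: 30/30 (binding)
reactor time: 93/102 (slack 9)
feedstock: 87/87 (binding)
By complementary slackness, a constraint with positive slack has shadow price 0 → labor, reactor time.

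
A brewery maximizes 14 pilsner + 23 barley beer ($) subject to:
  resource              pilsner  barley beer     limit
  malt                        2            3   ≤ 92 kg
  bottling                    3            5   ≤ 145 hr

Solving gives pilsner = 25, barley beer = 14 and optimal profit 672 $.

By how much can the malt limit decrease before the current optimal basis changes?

5

Binding constraints: malt, bottling. The basis is B = [[2,3],[3,5]] with det 1.
Per unit decrease in malt, x* moves by d = (-5, 3).
The basis stays optimal until pilsner reaches 0; allowable decrease = 5 kg.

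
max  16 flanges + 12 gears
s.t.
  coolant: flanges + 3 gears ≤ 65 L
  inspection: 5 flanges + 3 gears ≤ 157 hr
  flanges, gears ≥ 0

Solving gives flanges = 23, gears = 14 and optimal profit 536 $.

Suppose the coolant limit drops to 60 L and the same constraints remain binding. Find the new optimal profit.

Check each constraint at x*: coolant 65/65 (tight); inspection 157/157 (tight).
Dual feasibility on the basic columns requires 1·y_coolant + 5·y_inspection = 16, 3·y_coolant + 3·y_inspection = 12.
Solving: y_coolant = 1, y_inspection = 3.
Δz = y_coolant·Δb = 1 × (-5) = -5, so new z* = 536 − 5 = 531.

531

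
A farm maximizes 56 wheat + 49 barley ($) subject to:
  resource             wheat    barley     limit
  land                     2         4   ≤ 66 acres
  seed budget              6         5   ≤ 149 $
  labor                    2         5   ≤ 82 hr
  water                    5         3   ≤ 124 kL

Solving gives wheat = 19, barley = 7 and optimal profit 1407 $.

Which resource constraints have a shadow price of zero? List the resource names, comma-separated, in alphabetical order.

land: 66/66 (binding)
seed budget: 149/149 (binding)
labor: 73/82 (slack 9)
water: 116/124 (slack 8)
By complementary slackness, a constraint with positive slack has shadow price 0 → labor, water.

labor, water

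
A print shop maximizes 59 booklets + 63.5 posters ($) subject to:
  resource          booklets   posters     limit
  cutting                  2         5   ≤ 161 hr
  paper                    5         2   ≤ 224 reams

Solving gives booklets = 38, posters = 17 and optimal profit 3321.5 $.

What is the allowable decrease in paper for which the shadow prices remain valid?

159.6

Binding constraints: cutting, paper. The basis is B = [[2,5],[5,2]] with det -21.
Per unit decrease in paper, x* moves by d = (-0.2381, 0.0952).
The basis stays optimal until booklets reaches 0; allowable decrease = 159.6 reams.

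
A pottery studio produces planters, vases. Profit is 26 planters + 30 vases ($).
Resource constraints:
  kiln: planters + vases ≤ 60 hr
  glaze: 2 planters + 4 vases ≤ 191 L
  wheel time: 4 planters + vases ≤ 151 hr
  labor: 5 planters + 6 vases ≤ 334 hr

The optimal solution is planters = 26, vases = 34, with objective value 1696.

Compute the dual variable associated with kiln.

6

Binding: kiln and labor. Non-binding: glaze (3 unused), wheel time (13 unused).
By complementary slackness, y = 0 for the non-binding constraints.
From A_Bᵀ y = c: 1·y_kiln + 5·y_labor = 26; 1·y_kiln + 6·y_labor = 30.
This yields shadow prices y_kiln = 6, y_labor = 4.
Shadow price of kiln = 6.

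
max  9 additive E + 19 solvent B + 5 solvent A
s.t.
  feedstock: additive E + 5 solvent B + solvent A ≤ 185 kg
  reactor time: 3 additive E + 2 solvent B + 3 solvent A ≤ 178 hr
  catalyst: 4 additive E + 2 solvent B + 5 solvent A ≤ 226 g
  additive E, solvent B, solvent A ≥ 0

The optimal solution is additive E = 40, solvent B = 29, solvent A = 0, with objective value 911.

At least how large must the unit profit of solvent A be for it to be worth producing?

Check each constraint at x*: feedstock 185/185 (tight); reactor time 178/178 (tight); catalyst 218/226 (slack 8).
By complementary slackness, y = 0 for the non-binding constraint.
Dual feasibility on the basic columns requires 1·y_feedstock + 3·y_reactor time = 9, 5·y_feedstock + 2·y_reactor time = 19.
Solving: y_feedstock = 3, y_reactor time = 2.
solvent A enters the basis when its profit ≥ yᵀa₃ = 3·1 + 2·3 = 9.

9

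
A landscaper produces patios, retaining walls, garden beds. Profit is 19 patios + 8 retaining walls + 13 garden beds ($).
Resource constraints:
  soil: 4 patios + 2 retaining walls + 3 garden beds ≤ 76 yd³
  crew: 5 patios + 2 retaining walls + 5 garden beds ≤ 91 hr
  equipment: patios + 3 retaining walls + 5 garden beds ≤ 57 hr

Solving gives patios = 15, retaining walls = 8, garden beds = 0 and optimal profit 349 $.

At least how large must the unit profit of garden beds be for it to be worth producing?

At the optimum: soil uses 76 of 76 (binding); crew uses 91 of 91 (binding); equipment uses 39 of 57 (slack = 18).
By complementary slackness, y = 0 for the non-binding constraint.
Dual feasibility on the basic columns requires 4·y_soil + 5·y_crew = 19, 2·y_soil + 2·y_crew = 8.
Solving: y_soil = 1, y_crew = 3.
garden beds enters the basis when its profit ≥ yᵀa₃ = 1·3 + 3·5 = 18.

18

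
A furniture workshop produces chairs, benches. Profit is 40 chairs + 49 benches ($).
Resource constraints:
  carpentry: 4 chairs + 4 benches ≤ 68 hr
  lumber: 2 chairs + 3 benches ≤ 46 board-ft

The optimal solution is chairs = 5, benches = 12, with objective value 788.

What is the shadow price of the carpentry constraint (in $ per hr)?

At the optimum: carpentry uses 68 of 68 (binding); lumber uses 46 of 46 (binding).
The binding rows give the dual system: 4·y_carpentry + 2·y_lumber = 40 and 4·y_carpentry + 3·y_lumber = 49.
This yields shadow prices y_carpentry = 5.5, y_lumber = 9.
Shadow price of carpentry = 5.5.

5.5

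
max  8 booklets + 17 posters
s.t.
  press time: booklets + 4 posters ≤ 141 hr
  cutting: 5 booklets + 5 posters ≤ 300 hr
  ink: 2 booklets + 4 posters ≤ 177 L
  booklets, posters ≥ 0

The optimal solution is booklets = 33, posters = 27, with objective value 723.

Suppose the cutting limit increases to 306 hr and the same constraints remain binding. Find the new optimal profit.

Binding: press time and cutting. Non-binding: ink (3 unused).
By complementary slackness, y = 0 for the non-binding constraint.
From A_Bᵀ y = c: 1·y_press time + 5·y_cutting = 8; 4·y_press time + 5·y_cutting = 17.
This yields shadow prices y_press time = 3, y_cutting = 1.
Δz = y_cutting·Δb = 1 × (6) = 6, so new z* = 723 + 6 = 729.

729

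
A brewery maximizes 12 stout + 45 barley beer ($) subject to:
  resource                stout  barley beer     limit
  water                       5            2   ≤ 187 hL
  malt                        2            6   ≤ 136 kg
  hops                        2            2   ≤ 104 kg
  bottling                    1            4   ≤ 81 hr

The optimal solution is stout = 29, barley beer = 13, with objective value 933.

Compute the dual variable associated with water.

At the optimum: water uses 171 of 187 (slack = 16); malt uses 136 of 136 (binding); hops uses 84 of 104 (slack = 20); bottling uses 81 of 81 (binding).
Slack constraints have shadow price 0 (complementary slackness).
Dual feasibility on the basic columns requires 2·y_malt + 1·y_bottling = 12, 6·y_malt + 4·y_bottling = 45.
Solving: y_malt = 1.5, y_bottling = 9.
Shadow price of water = 0.

0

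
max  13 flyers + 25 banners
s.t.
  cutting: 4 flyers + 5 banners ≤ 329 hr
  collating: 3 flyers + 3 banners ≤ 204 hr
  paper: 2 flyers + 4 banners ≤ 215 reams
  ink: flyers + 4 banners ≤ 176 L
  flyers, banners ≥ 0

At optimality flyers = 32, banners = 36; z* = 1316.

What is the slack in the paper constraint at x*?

7

paper used = 2·32 + 4·36 = 208; slack = 215 − 208 = 7.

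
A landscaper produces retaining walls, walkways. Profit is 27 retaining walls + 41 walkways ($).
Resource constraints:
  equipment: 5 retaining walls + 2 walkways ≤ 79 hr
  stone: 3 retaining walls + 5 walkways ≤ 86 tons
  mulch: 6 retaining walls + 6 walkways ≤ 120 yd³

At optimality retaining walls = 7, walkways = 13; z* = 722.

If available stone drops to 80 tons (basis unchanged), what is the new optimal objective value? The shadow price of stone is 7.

Δb = -6, so new z* = 722 + (7)·(-6) = 722 − 42 = 680.

680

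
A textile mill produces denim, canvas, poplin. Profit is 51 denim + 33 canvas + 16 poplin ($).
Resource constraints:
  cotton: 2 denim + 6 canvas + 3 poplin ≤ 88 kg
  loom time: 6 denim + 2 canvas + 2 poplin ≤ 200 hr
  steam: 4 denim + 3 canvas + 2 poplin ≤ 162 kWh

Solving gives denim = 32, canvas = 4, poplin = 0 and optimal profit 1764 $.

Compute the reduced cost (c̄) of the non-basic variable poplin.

-8

At the optimum: cotton uses 88 of 88 (binding); loom time uses 200 of 200 (binding); steam uses 140 of 162 (slack = 22).
By complementary slackness, y = 0 for the non-binding constraint.
Dual feasibility on the basic columns requires 2·y_cotton + 6·y_loom time = 51, 6·y_cotton + 2·y_loom time = 33.
Solving: y_cotton = 3, y_loom time = 7.5.
Reduced cost of poplin: c₃ − yᵀa₃ = 16 − (3·3 + 7.5·2) = 16 − 24 = -8.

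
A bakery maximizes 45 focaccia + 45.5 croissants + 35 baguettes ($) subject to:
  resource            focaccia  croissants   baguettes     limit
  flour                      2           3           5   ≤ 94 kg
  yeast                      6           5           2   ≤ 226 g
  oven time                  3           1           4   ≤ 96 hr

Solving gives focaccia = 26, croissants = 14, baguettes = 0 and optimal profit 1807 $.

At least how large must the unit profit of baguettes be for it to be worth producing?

Binding: flour and yeast. Non-binding: oven time (4 unused).
Since oven time is not tight, its dual is 0.
The binding rows give the dual system: 2·y_flour + 6·y_yeast = 45 and 3·y_flour + 5·y_yeast = 45.5.
Solving: y_flour = 6, y_yeast = 5.5.
baguettes enters the basis when its profit ≥ yᵀa₃ = 6·5 + 5.5·2 = 41.

41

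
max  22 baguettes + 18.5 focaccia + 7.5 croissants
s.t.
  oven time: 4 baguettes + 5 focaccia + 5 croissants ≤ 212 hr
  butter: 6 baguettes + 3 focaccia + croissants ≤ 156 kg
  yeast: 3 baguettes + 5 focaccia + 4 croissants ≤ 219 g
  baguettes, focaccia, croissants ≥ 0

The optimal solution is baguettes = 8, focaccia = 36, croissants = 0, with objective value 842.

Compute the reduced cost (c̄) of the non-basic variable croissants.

Check each constraint at x*: oven time 212/212 (tight); butter 156/156 (tight); yeast 204/219 (slack 15).
Since yeast is not tight, its dual is 0.
The binding rows give the dual system: 4·y_oven time + 6·y_butter = 22 and 5·y_oven time + 3·y_butter = 18.5.
Solving: y_oven time = 2.5, y_butter = 2.
Reduced cost of croissants: c₃ − yᵀa₃ = 7.5 − (2.5·5 + 2·1) = 7.5 − 14.5 = -7.

-7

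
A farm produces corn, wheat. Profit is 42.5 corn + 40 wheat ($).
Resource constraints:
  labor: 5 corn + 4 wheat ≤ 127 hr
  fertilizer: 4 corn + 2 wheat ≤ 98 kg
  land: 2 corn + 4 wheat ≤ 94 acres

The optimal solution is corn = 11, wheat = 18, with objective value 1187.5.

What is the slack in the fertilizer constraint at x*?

18

fertilizer used = 4·11 + 2·18 = 80; slack = 98 − 80 = 18.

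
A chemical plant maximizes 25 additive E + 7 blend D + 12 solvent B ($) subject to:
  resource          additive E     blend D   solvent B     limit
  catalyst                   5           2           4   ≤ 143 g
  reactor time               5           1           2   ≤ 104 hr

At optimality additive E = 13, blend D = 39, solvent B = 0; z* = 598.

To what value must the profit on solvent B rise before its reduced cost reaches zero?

Both catalyst and reactor time are binding at x*.
Dual feasibility on the basic columns requires 5·y_catalyst + 5·y_reactor time = 25, 2·y_catalyst + 1·y_reactor time = 7.
This yields shadow prices y_catalyst = 2, y_reactor time = 3.
solvent B enters the basis when its profit ≥ yᵀa₃ = 2·4 + 3·2 = 14.

14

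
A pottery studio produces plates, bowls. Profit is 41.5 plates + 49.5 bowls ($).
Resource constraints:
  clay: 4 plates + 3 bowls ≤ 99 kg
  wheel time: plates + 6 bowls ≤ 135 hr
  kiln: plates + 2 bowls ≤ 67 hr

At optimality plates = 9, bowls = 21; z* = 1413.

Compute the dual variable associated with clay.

Check each constraint at x*: clay 99/99 (tight); wheel time 135/135 (tight); kiln 51/67 (slack 16).
By complementary slackness, y = 0 for the non-binding constraint.
The binding rows give the dual system: 4·y_clay + 1·y_wheel time = 41.5 and 3·y_clay + 6·y_wheel time = 49.5.
This yields shadow prices y_clay = 9.5, y_wheel time = 3.5.
Shadow price of clay = 9.5.

9.5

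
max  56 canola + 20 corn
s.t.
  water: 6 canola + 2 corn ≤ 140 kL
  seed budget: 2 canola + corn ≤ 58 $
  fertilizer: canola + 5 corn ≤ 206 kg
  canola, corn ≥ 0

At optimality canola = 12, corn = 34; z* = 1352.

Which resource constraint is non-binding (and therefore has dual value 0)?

water: 140/140 (binding)
seed budget: 58/58 (binding)
fertilizer: 182/206 (slack 24)
By complementary slackness, a constraint with positive slack has shadow price 0 → fertilizer.

fertilizer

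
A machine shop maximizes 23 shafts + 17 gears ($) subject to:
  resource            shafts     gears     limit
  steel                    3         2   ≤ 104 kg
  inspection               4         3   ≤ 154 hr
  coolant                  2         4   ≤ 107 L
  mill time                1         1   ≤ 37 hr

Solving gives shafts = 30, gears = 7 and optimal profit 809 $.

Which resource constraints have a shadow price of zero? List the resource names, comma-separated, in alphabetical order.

steel: 104/104 (binding)
inspection: 141/154 (slack 13)
coolant: 88/107 (slack 19)
mill time: 37/37 (binding)
By complementary slackness, a constraint with positive slack has shadow price 0 → coolant, inspection.

coolant, inspection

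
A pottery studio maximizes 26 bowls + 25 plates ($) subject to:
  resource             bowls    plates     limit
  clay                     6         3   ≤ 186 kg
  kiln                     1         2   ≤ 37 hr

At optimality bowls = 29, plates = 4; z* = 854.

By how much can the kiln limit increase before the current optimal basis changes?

Binding constraints: clay, kiln. The basis is B = [[6,3],[1,2]] with det 9.
Per unit increase in kiln, x* moves by d = (-0.3333, 0.6667).
The basis stays optimal until bowls reaches 0; allowable increase = 87 hr.

87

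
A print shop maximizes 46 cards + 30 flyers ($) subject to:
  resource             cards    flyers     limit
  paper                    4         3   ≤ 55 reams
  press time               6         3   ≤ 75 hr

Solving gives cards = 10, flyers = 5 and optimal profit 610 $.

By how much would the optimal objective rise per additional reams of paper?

7

At the optimum: paper uses 55 of 55 (binding); press time uses 75 of 75 (binding).
The binding rows give the dual system: 4·y_paper + 6·y_press time = 46 and 3·y_paper + 3·y_press time = 30.
Solving: y_paper = 7, y_press time = 3.
Shadow price of paper = 7.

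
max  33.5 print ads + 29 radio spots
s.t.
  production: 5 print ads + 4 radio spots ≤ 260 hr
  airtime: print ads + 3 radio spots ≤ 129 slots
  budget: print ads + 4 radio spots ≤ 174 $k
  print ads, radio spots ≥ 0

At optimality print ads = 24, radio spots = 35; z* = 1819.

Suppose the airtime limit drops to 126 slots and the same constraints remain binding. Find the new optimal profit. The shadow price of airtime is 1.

Δb = -3, so new z* = 1819 + (1)·(-3) = 1819 − 3 = 1816.

1816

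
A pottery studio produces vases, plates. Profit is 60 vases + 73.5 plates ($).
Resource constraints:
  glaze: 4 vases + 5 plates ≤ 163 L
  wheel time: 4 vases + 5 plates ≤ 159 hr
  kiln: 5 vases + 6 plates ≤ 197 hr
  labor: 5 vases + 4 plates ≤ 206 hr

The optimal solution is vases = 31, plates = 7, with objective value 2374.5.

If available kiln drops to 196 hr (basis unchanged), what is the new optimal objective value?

Binding: wheel time and kiln. Non-binding: glaze (4 unused), labor (23 unused).
By complementary slackness, y = 0 for the non-binding constraints.
The binding rows give the dual system: 4·y_wheel time + 5·y_kiln = 60 and 5·y_wheel time + 6·y_kiln = 73.5.
Solving: y_wheel time = 7.5, y_kiln = 6.
Δz = y_kiln·Δb = 6 × (-1) = -6, so new z* = 2374.5 − 6 = 2368.5.

2368.5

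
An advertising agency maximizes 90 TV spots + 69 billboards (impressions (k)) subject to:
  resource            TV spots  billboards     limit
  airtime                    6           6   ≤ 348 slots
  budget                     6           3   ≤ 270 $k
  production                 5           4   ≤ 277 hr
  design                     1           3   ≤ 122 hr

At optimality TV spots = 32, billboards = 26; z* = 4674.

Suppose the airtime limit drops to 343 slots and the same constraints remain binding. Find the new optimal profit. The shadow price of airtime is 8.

4634

Δb = -5, so new z* = 4674 + (8)·(-5) = 4674 − 40 = 4634.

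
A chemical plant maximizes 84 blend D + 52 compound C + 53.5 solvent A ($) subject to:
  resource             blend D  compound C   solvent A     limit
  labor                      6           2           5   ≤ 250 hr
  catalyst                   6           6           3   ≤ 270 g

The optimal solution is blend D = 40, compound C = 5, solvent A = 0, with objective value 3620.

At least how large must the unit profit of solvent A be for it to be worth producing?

Both labor and catalyst are binding at x*.
Dual feasibility on the basic columns requires 6·y_labor + 6·y_catalyst = 84, 2·y_labor + 6·y_catalyst = 52.
Solving: y_labor = 8, y_catalyst = 6.
solvent A enters the basis when its profit ≥ yᵀa₃ = 8·5 + 6·3 = 58.

58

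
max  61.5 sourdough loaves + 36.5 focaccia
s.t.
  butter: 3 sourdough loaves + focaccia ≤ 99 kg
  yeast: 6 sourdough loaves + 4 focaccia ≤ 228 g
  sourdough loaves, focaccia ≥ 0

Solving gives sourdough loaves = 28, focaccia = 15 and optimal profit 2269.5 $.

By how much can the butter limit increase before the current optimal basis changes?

15

Binding constraints: butter, yeast. The basis is B = [[3,1],[6,4]] with det 6.
Per unit increase in butter, x* moves by d = (0.6667, -1).
The basis stays optimal until focaccia reaches 0; allowable increase = 15 kg.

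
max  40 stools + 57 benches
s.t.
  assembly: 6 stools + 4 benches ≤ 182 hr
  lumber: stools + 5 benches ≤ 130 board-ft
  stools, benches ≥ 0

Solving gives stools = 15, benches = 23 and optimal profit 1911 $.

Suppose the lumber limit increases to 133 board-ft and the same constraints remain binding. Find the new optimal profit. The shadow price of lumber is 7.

Δb = 3, so new z* = 1911 + (7)·(3) = 1911 + 21 = 1932.

1932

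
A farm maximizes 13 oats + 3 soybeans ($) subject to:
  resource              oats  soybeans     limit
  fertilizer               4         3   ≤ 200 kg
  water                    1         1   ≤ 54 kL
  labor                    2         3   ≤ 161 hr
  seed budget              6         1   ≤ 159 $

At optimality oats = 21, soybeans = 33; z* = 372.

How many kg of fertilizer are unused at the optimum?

fertilizer used = 4·21 + 3·33 = 183; slack = 200 − 183 = 17.

17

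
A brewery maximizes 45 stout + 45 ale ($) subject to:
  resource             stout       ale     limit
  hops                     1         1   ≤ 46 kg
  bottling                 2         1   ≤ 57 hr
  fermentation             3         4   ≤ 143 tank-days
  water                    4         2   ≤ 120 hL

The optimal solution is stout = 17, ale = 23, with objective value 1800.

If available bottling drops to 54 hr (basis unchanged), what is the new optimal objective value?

At the optimum: hops uses 40 of 46 (slack = 6); bottling uses 57 of 57 (binding); fermentation uses 143 of 143 (binding); water uses 114 of 120 (slack = 6).
Since hops, water are not tight, their duals are 0.
The binding rows give the dual system: 2·y_bottling + 3·y_fermentation = 45 and 1·y_bottling + 4·y_fermentation = 45.
→ y_bottling = 9 and y_fermentation = 9.
Δz = y_bottling·Δb = 9 × (-3) = -27, so new z* = 1800 − 27 = 1773.

1773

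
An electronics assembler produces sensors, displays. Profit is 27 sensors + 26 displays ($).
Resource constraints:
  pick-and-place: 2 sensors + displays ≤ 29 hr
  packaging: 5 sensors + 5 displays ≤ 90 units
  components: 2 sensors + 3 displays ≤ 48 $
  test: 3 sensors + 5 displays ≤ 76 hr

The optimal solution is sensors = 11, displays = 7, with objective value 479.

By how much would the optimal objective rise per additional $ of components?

0

Check each constraint at x*: pick-and-place 29/29 (tight); packaging 90/90 (tight); components 43/48 (slack 5); test 68/76 (slack 8).
By complementary slackness, y = 0 for the non-binding constraints.
From A_Bᵀ y = c: 2·y_pick-and-place + 5·y_packaging = 27; 1·y_pick-and-place + 5·y_packaging = 26.
Solving: y_pick-and-place = 1, y_packaging = 5.
Shadow price of components = 0.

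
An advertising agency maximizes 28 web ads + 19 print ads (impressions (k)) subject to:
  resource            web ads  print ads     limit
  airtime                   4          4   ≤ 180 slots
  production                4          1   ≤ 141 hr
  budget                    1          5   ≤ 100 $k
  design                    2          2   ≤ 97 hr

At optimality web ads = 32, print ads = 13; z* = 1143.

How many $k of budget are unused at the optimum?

budget used = 1·32 + 5·13 = 97; slack = 100 − 97 = 3.

3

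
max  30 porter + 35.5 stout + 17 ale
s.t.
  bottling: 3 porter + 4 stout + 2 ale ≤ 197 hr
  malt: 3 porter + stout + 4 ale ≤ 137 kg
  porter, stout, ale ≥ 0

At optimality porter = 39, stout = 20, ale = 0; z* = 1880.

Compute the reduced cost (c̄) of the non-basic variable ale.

Both bottling and malt are binding at x*.
From A_Bᵀ y = c: 3·y_bottling + 3·y_malt = 30; 4·y_bottling + 1·y_malt = 35.5.
This yields shadow prices y_bottling = 8.5, y_malt = 1.5.
Reduced cost of ale: c₃ − yᵀa₃ = 17 − (8.5·2 + 1.5·4) = 17 − 23 = -6.

-6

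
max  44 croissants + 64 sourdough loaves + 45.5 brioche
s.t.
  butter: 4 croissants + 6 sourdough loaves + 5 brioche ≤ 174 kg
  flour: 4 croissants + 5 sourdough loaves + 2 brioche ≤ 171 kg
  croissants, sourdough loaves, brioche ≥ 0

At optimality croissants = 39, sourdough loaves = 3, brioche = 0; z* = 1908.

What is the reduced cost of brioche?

At the optimum: butter uses 174 of 174 (binding); flour uses 171 of 171 (binding).
From A_Bᵀ y = c: 4·y_butter + 4·y_flour = 44; 6·y_butter + 5·y_flour = 64.
This yields shadow prices y_butter = 9, y_flour = 2.
Reduced cost of brioche: c₃ − yᵀa₃ = 45.5 − (9·5 + 2·2) = 45.5 − 49 = -3.5.

-3.5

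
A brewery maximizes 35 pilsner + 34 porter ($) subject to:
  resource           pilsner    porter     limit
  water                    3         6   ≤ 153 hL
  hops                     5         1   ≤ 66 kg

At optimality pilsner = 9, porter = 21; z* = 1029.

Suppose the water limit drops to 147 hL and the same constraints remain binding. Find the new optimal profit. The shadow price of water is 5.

Δb = -6, so new z* = 1029 + (5)·(-6) = 1029 − 30 = 999.

999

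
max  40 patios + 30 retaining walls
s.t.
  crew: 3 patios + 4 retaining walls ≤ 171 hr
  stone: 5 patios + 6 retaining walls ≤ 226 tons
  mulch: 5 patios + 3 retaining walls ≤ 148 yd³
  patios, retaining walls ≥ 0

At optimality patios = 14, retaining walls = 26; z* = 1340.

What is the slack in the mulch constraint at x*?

0

mulch used = 5·14 + 3·26 = 148; slack = 148 − 148 = 0.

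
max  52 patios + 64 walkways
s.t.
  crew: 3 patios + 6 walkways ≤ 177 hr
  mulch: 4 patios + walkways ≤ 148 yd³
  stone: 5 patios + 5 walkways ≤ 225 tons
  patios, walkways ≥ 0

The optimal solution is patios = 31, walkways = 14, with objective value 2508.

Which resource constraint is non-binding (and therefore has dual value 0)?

crew: 177/177 (binding)
mulch: 138/148 (slack 10)
stone: 225/225 (binding)
By complementary slackness, a constraint with positive slack has shadow price 0 → mulch.

mulch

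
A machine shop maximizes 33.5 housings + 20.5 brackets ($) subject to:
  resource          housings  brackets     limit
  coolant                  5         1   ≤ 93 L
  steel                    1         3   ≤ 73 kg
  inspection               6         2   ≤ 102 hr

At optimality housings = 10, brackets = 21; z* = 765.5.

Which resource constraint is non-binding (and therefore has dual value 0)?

coolant: 71/93 (slack 22)
steel: 73/73 (binding)
inspection: 102/102 (binding)
By complementary slackness, a constraint with positive slack has shadow price 0 → coolant.

coolant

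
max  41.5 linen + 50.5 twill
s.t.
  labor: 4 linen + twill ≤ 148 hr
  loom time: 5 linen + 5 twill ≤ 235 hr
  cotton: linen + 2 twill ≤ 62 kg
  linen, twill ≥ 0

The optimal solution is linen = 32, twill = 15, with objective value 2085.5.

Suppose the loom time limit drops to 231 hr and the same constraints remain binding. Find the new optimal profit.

Binding: loom time and cotton. Non-binding: labor (5 unused).
Slack constraints have shadow price 0 (complementary slackness).
The binding rows give the dual system: 5·y_loom time + 1·y_cotton = 41.5 and 5·y_loom time + 2·y_cotton = 50.5.
This yields shadow prices y_loom time = 6.5, y_cotton = 9.
Δz = y_loom time·Δb = 6.5 × (-4) = -26, so new z* = 2085.5 − 26 = 2059.5.

2059.5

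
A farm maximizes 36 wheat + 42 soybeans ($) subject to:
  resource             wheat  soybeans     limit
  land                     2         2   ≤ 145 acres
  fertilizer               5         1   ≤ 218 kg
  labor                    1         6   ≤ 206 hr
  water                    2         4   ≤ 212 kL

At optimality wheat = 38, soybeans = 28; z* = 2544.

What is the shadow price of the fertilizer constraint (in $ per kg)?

Check each constraint at x*: land 132/145 (slack 13); fertilizer 218/218 (tight); labor 206/206 (tight); water 188/212 (slack 24).
By complementary slackness, y = 0 for the non-binding constraints.
Dual feasibility on the basic columns requires 5·y_fertilizer + 1·y_labor = 36, 1·y_fertilizer + 6·y_labor = 42.
→ y_fertilizer = 6 and y_labor = 6.
Shadow price of fertilizer = 6.

6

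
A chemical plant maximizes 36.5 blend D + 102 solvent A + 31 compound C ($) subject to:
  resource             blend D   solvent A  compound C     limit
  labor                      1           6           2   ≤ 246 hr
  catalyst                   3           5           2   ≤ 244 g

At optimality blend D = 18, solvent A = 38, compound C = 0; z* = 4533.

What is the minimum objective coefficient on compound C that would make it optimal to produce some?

At the optimum: labor uses 246 of 246 (binding); catalyst uses 244 of 244 (binding).
Dual feasibility on the basic columns requires 1·y_labor + 3·y_catalyst = 36.5, 6·y_labor + 5·y_catalyst = 102.
This yields shadow prices y_labor = 9.5, y_catalyst = 9.
compound C enters the basis when its profit ≥ yᵀa₃ = 9.5·2 + 9·2 = 37.

37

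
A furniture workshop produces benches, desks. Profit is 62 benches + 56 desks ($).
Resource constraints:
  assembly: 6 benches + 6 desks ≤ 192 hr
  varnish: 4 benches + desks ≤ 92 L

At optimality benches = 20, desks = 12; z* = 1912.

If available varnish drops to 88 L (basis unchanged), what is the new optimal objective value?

Both assembly and varnish are binding at x*.
The binding rows give the dual system: 6·y_assembly + 4·y_varnish = 62 and 6·y_assembly + 1·y_varnish = 56.
This yields shadow prices y_assembly = 9, y_varnish = 2.
Δz = y_varnish·Δb = 2 × (-4) = -8, so new z* = 1912 − 8 = 1904.

1904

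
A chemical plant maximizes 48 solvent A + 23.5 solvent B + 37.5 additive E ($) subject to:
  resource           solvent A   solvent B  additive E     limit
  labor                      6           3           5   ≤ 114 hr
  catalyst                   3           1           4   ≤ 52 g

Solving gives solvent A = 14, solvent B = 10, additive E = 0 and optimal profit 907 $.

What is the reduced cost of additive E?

Check each constraint at x*: labor 114/114 (tight); catalyst 52/52 (tight).
The binding rows give the dual system: 6·y_labor + 3·y_catalyst = 48 and 3·y_labor + 1·y_catalyst = 23.5.
This yields shadow prices y_labor = 7.5, y_catalyst = 1.
Reduced cost of additive E: c₃ − yᵀa₃ = 37.5 − (7.5·5 + 1·4) = 37.5 − 41.5 = -4.

-4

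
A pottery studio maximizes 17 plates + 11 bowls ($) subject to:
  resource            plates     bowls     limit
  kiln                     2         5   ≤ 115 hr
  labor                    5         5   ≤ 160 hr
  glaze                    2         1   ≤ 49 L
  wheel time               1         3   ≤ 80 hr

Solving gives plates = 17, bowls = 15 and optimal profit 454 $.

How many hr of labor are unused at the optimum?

labor used = 5·17 + 5·15 = 160; slack = 160 − 160 = 0.

0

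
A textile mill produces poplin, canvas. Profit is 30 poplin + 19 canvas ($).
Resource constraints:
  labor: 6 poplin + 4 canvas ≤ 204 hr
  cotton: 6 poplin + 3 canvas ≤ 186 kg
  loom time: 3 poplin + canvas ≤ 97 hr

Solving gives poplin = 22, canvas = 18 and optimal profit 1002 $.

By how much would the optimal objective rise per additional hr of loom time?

Check each constraint at x*: labor 204/204 (tight); cotton 186/186 (tight); loom time 84/97 (slack 13).
By complementary slackness, y = 0 for the non-binding constraint.
From A_Bᵀ y = c: 6·y_labor + 6·y_cotton = 30; 4·y_labor + 3·y_cotton = 19.
→ y_labor = 4 and y_cotton = 1.
Shadow price of loom time = 0.

0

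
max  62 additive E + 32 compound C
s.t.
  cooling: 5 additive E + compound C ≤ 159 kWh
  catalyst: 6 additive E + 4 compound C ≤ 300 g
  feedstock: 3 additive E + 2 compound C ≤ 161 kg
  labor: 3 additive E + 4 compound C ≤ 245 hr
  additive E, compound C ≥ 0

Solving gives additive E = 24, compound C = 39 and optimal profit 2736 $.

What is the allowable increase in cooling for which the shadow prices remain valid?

91

Binding constraints: cooling, catalyst. The basis is B = [[5,1],[6,4]] with det 14.
Per unit increase in cooling, x* moves by d = (0.2857, -0.4286).
The basis stays optimal until compound C reaches 0; allowable increase = 91 kWh.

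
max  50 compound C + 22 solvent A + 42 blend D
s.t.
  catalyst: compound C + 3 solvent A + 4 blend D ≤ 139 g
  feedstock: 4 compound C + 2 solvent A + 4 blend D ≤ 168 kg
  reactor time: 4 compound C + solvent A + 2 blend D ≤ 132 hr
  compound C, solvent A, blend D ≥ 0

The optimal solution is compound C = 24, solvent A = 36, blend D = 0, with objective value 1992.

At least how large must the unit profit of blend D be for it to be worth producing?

44

Check each constraint at x*: catalyst 132/139 (slack 7); feedstock 168/168 (tight); reactor time 132/132 (tight).
Since catalyst is not tight, its dual is 0.
Dual feasibility on the basic columns requires 4·y_feedstock + 4·y_reactor time = 50, 2·y_feedstock + 1·y_reactor time = 22.
Solving: y_feedstock = 9.5, y_reactor time = 3.
blend D enters the basis when its profit ≥ yᵀa₃ = 9.5·4 + 3·2 = 44.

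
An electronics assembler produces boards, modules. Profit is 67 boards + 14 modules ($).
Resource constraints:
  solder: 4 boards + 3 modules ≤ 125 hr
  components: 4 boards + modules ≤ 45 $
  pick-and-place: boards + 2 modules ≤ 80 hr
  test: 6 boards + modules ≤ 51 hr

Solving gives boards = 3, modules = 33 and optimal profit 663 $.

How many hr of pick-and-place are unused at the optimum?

11

pick-and-place used = 1·3 + 2·33 = 69; slack = 80 − 69 = 11.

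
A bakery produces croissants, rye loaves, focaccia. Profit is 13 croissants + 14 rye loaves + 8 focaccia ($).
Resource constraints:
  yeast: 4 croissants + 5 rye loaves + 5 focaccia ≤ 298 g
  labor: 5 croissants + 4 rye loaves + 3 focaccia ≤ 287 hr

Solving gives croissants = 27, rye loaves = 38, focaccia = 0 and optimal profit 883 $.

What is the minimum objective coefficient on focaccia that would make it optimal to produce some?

13

Check each constraint at x*: yeast 298/298 (tight); labor 287/287 (tight).
The binding rows give the dual system: 4·y_yeast + 5·y_labor = 13 and 5·y_yeast + 4·y_labor = 14.
This yields shadow prices y_yeast = 2, y_labor = 1.
focaccia enters the basis when its profit ≥ yᵀa₃ = 2·5 + 1·3 = 13.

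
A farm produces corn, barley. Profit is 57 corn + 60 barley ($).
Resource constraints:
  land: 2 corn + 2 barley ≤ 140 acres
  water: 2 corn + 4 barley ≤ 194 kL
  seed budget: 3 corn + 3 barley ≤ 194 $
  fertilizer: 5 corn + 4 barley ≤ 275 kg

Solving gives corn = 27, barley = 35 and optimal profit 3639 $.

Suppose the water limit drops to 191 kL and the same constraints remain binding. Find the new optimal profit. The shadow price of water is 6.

3621

Δb = -3, so new z* = 3639 + (6)·(-3) = 3639 − 18 = 3621.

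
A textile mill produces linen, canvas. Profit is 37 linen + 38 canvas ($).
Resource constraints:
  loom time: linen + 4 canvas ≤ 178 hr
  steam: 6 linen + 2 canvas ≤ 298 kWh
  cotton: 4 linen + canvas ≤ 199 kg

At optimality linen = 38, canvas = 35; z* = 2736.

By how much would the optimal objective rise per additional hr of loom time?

At the optimum: loom time uses 178 of 178 (binding); steam uses 298 of 298 (binding); cotton uses 187 of 199 (slack = 12).
Slack constraints have shadow price 0 (complementary slackness).
From A_Bᵀ y = c: 1·y_loom time + 6·y_steam = 37; 4·y_loom time + 2·y_steam = 38.
→ y_loom time = 7 and y_steam = 5.
Shadow price of loom time = 7.

7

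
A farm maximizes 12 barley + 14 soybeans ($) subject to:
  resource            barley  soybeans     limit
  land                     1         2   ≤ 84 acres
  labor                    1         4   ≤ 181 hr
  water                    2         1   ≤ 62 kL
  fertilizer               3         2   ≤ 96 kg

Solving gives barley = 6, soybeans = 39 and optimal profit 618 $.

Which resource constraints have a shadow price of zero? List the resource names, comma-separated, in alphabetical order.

labor, water

land: 84/84 (binding)
labor: 162/181 (slack 19)
water: 51/62 (slack 11)
fertilizer: 96/96 (binding)
By complementary slackness, a constraint with positive slack has shadow price 0 → labor, water.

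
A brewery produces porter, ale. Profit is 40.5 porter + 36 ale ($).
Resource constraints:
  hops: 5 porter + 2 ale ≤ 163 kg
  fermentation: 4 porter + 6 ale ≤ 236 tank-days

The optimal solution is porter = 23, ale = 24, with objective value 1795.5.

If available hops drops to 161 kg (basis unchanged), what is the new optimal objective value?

1786.5

At the optimum: hops uses 163 of 163 (binding); fermentation uses 236 of 236 (binding).
From A_Bᵀ y = c: 5·y_hops + 4·y_fermentation = 40.5; 2·y_hops + 6·y_fermentation = 36.
→ y_hops = 4.5 and y_fermentation = 4.5.
Δz = y_hops·Δb = 4.5 × (-2) = -9, so new z* = 1795.5 − 9 = 1786.5.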